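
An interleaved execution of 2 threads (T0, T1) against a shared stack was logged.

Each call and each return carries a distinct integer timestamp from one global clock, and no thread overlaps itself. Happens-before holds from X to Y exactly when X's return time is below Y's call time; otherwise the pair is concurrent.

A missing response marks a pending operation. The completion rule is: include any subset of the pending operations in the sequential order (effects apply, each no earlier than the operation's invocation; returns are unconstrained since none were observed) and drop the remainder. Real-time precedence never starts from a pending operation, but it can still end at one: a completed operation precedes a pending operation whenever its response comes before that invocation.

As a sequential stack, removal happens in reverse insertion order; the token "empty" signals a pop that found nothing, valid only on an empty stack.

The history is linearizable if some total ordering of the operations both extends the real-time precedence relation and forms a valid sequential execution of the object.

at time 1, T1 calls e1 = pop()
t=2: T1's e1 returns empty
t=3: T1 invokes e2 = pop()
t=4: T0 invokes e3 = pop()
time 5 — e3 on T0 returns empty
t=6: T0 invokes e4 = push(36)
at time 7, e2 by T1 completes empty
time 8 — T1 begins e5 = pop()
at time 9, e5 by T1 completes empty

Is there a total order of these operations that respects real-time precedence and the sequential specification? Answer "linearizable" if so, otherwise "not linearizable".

one valid linearization: e1, e2, e3, e5
step 1: e1 pop() → empty — stack <>
step 2: e2 pop() → empty — stack <>
step 3: e3 pop() → empty — stack <>
step 4: e5 pop() → empty — stack <>

linearizable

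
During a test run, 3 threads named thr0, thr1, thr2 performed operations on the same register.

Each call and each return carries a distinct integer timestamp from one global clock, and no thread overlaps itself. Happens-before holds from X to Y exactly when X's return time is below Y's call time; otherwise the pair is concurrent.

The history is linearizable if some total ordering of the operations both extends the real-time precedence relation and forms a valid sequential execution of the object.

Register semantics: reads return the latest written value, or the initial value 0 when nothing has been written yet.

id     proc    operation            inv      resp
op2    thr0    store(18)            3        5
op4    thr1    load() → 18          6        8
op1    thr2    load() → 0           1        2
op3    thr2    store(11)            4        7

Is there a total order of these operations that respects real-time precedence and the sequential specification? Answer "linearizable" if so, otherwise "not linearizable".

one valid linearization: op1, op2, op4, op3
1. op1 load() → 0, leaving value 0
2. op2 store(18), leaving value 18
3. op4 load() → 18, leaving value 18
4. op3 store(11), leaving value 11

linearizable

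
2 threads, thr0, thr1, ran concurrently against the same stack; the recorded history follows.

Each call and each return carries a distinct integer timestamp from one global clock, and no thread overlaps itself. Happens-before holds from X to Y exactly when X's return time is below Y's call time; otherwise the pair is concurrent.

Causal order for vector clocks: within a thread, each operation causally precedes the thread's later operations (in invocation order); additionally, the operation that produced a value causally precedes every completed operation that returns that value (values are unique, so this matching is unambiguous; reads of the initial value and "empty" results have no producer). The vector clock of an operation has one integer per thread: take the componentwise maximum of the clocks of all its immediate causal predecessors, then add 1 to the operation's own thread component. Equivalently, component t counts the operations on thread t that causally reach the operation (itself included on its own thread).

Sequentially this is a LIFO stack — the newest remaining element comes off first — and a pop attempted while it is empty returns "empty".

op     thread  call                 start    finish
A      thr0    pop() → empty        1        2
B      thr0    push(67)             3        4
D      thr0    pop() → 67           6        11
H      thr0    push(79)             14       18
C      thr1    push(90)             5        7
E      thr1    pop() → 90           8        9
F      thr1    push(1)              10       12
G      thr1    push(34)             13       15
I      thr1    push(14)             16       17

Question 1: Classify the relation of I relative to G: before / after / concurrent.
after

I spans [16,17], G spans [13,15]
resp(G)=15 < inv(I)=16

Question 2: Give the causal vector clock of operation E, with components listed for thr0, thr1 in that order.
(0, 2)

VC(C, invoked at 5): no causal predecessors; +1 on thr1 → (0, 1)
VC(A, invoked at 1): no causal predecessors; +1 on thr0 → (1, 0)
from VC(C)=(0, 1), E (invoked 8) maxes components and bumps thr1 → (0, 2)
from VC(A)=(1, 0), B (invoked 3) maxes components and bumps thr0 → (2, 0)
from VC(E)=(0, 2), F (invoked 10) maxes components and bumps thr1 → (0, 3)
from VC(B)=(2, 0), D (invoked 6) maxes components and bumps thr0 → (3, 0)
from VC(F)=(0, 3), G (invoked 13) maxes components and bumps thr1 → (0, 4)
from VC(D)=(3, 0), H (invoked 14) maxes components and bumps thr0 → (4, 0)
from VC(G)=(0, 4), I (invoked 16) maxes components and bumps thr1 → (0, 5)
target: VC(E) = (0, 2)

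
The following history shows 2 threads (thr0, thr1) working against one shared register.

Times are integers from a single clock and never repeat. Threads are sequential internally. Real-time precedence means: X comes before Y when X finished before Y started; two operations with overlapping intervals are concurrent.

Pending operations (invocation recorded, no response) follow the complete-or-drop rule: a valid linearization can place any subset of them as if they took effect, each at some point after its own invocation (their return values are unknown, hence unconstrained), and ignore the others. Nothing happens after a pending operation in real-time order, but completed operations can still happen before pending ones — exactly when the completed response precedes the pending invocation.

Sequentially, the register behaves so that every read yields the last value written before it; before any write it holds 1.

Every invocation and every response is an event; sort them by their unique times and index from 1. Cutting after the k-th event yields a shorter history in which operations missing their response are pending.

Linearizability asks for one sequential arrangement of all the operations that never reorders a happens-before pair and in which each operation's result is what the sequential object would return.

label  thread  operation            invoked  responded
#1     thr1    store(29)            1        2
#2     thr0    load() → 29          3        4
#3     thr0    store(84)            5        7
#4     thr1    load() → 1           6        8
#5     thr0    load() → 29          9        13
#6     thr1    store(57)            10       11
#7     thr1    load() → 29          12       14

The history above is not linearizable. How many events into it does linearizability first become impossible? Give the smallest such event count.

one valid order for events 1..7 is #1, #2, #3:
1. #1 store(29), leaving value 29
2. #2 load() → 29, leaving value 29
3. #3 store(84), leaving value 84
include event 8 — #4 responding at 8 — and every candidate order breaks
one such order, #1, #2, #3, #4, breaks at step 4 where #4 load() → 1 is illegal
one such order, #1, #2, #4, #3, breaks at step 3 where #4 load() → 1 is illegal

8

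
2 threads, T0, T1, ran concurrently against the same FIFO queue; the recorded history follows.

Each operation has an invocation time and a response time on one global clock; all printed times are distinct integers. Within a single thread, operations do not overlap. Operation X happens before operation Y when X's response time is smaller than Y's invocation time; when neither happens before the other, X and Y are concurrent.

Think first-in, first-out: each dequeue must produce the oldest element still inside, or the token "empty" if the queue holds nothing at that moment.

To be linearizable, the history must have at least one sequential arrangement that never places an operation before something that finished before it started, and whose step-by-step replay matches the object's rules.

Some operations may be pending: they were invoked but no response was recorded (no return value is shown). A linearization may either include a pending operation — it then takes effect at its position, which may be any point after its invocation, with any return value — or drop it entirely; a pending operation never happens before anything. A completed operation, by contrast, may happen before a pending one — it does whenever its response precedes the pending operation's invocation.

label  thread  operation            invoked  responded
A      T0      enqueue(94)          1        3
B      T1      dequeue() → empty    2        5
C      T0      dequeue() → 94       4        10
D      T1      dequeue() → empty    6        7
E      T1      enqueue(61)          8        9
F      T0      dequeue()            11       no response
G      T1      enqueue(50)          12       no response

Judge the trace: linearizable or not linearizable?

one valid linearization: A, C, B, D, E
after step 1 (A enqueue(94)): queue <94>
after step 2 (C dequeue() → 94): queue <>
after step 3 (B dequeue() → empty): queue <>
after step 4 (D dequeue() → empty): queue <>
after step 5 (E enqueue(61)): queue <61>

linearizable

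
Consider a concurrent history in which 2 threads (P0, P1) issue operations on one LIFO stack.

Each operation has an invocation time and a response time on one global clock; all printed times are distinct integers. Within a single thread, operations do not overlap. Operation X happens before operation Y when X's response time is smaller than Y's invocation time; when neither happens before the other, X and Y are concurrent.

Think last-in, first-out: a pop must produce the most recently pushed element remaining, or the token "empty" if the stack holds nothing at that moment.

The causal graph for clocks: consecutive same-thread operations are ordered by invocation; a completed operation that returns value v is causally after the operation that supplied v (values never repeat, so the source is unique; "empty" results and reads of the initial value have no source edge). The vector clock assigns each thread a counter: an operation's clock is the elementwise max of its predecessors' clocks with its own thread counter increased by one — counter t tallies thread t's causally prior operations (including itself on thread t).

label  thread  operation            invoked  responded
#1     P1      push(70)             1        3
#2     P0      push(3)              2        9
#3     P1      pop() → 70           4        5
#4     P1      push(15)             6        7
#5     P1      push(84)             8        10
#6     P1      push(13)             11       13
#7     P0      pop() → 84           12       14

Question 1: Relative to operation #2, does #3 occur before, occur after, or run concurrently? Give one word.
#3 spans [4,5], #2 spans [2,9]
the intervals overlap in both directions

concurrent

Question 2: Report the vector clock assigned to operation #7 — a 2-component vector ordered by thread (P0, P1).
#1, invoked 1, has no incoming edges; only P1's bump applies → (0, 1)
#2, invoked 2, has no incoming edges; only P0's bump applies → (1, 0)
#3, invoked 4, takes VC(#1)=(0, 1) under max, adds 1 for P1 → (0, 2)
#4, invoked 6, takes VC(#3)=(0, 2) under max, adds 1 for P1 → (0, 3)
#5, invoked 8, takes VC(#4)=(0, 3) under max, adds 1 for P1 → (0, 4)
#6, invoked 11, takes VC(#5)=(0, 4) under max, adds 1 for P1 → (0, 5)
#7, invoked 12, takes VC(#2)=(1, 0), VC(#5)=(0, 4) under max, adds 1 for P0 → (2, 4)
target: VC(#7) = (2, 4)

(2, 4)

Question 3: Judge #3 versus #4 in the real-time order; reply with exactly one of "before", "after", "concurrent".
#3 spans [4,5], #4 spans [6,7]
resp(#3)=5 < inv(#4)=6

before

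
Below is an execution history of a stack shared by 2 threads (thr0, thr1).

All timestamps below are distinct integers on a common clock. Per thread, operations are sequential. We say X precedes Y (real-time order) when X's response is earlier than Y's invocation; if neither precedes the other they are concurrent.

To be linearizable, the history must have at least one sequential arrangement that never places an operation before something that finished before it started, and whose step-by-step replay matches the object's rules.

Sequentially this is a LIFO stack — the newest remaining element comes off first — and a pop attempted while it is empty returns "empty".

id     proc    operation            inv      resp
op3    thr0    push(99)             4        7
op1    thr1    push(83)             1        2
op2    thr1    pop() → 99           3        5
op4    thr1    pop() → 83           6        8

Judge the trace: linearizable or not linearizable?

witness order: op1, op3, op2, op4
step 1: op1 push(83) — stack <83>
step 2: op3 push(99) — stack <83,99>
step 3: op2 pop() → 99 — stack <83>
step 4: op4 pop() → 83 — stack <>

linearizable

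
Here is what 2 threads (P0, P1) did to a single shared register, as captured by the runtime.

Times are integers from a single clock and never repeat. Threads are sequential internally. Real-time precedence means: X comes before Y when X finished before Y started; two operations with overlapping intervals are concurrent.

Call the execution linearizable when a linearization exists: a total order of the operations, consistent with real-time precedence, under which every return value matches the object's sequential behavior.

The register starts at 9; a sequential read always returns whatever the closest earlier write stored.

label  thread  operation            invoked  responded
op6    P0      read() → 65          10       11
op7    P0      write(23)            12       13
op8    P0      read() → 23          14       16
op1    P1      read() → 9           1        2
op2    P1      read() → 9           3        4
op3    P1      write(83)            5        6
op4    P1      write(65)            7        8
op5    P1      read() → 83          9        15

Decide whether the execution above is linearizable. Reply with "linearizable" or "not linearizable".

events 1..14 are fine; event 15 — the response of op5 at time 15 — makes the prefix non-linearizable
checked exhaustively: 3 real-time-consistent orders of 7 completed operations, zero legal register replays
no completion choice of the 1 pending operation (op8) rescues it — every subset was tried
one such order, op1, op2, op3, op4, op5, op6, op7 (pending dropped), breaks at step 5 where op5 read() → 83 is illegal
one such order, op1, op2, op3, op4, op6, op5, op7 (pending dropped), breaks at step 6 where op5 read() → 83 is illegal

not linearizable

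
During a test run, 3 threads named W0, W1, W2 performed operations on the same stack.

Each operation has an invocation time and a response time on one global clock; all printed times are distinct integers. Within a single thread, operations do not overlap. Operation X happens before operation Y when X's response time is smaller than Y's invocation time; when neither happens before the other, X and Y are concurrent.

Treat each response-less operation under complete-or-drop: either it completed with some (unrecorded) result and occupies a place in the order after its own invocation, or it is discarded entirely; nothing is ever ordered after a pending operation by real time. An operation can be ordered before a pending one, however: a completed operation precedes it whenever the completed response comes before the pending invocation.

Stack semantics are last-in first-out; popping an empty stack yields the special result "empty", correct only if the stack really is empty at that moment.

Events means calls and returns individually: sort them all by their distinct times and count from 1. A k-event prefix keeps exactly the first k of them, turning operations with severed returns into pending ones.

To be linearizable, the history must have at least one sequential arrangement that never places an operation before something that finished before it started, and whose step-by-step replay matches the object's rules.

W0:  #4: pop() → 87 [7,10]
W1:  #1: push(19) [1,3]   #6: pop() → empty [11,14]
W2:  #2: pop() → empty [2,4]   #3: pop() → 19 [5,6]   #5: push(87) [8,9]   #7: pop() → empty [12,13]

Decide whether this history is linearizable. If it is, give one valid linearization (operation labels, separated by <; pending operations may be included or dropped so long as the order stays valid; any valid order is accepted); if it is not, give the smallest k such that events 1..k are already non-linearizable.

after step 1 (#2 pop() → empty): stack <>
after step 2 (#1 push(19)): stack <19>
after step 3 (#3 pop() → 19): stack <>
after step 4 (#5 push(87)): stack <87>
after step 5 (#4 pop() → 87): stack <>
after step 6 (#6 pop() → empty): stack <>
after step 7 (#7 pop() → empty): stack <>

linearizable — witness: #2 < #1 < #3 < #5 < #4 < #6 < #7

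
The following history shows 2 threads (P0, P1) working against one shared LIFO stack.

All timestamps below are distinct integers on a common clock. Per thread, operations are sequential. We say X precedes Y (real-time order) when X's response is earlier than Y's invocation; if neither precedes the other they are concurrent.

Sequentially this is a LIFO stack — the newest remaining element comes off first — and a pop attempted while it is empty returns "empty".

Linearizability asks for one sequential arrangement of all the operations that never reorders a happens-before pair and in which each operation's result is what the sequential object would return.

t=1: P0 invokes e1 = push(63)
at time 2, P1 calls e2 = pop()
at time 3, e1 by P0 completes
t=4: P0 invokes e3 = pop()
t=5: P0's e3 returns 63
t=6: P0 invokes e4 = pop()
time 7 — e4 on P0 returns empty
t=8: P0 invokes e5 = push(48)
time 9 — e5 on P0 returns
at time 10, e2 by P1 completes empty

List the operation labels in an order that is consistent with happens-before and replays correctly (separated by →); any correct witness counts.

e1 → e3 → e2 → e4 → e5

step 1: e1 push(63) — stack <63>
step 2: e3 pop() → 63 — stack <>
step 3: e2 pop() → empty — stack <>
step 4: e4 pop() → empty — stack <>
step 5: e5 push(48) — stack <48>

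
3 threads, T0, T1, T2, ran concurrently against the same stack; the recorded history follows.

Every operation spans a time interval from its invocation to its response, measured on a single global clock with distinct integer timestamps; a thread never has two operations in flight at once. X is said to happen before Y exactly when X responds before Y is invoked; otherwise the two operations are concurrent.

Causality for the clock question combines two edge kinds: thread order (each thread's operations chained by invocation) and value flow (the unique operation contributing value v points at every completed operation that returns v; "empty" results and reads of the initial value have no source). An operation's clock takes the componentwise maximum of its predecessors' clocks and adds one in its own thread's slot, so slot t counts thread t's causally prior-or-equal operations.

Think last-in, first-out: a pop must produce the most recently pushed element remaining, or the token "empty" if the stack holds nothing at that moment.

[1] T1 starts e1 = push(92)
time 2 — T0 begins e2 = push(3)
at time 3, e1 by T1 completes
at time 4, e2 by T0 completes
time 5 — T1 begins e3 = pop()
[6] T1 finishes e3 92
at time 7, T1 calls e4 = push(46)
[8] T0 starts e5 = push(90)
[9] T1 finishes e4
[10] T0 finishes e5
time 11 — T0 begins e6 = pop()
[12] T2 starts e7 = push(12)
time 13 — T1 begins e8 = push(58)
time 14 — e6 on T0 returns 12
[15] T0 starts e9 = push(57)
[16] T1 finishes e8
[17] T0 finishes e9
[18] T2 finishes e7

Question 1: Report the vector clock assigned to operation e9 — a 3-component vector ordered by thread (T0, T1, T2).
(4, 0, 1)

VC(e7, invoked at 12): no causal predecessors; +1 on T2 → (0, 0, 1)
VC(e1, invoked at 1): no causal predecessors; +1 on T1 → (0, 1, 0)
VC(e2, invoked at 2): no causal predecessors; +1 on T0 → (1, 0, 0)
from VC(e1)=(0, 1, 0), e3 (invoked 5) maxes components and bumps T1 → (0, 2, 0)
from VC(e2)=(1, 0, 0), e5 (invoked 8) maxes components and bumps T0 → (2, 0, 0)
from VC(e3)=(0, 2, 0), e4 (invoked 7) maxes components and bumps T1 → (0, 3, 0)
from VC(e4)=(0, 3, 0), e8 (invoked 13) maxes components and bumps T1 → (0, 4, 0)
from VC(e5)=(2, 0, 0), VC(e7)=(0, 0, 1), e6 (invoked 11) maxes components and bumps T0 → (3, 0, 1)
from VC(e6)=(3, 0, 1), e9 (invoked 15) maxes components and bumps T0 → (4, 0, 1)
target: VC(e9) = (4, 0, 1)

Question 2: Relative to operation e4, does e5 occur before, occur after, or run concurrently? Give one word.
concurrent

e5 spans [8,10], e4 spans [7,9]
the intervals overlap in both directions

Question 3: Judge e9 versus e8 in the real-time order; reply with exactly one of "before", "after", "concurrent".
concurrent

e9 spans [15,17], e8 spans [13,16]
the intervals overlap in both directions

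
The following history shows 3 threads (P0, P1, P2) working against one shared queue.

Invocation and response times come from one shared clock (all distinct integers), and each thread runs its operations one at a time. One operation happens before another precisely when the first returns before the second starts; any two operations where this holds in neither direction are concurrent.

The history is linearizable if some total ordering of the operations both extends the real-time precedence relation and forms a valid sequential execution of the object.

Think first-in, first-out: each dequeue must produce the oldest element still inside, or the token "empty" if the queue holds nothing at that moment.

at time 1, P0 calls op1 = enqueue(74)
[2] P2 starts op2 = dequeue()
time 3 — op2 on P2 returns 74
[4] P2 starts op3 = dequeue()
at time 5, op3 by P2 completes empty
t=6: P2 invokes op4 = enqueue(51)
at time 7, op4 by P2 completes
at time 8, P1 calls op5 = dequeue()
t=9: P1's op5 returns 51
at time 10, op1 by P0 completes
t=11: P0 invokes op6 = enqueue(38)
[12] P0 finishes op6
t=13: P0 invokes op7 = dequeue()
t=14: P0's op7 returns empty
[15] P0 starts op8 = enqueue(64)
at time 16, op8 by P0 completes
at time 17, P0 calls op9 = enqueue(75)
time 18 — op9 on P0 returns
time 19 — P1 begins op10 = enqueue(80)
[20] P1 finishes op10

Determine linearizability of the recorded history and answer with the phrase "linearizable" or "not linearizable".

through event 13 a valid linearization exists; event 14 (op7 responding at time 14) ends that
all 5 real-time-respecting orders fail — 7 completed queue operations, no legal replay
take op1, op2, op3, op4, op5, op6, op7: step 7 already fails, because op7 dequeue() → empty cannot occur there
take op2, op1, op3, op4, op5, op6, op7: step 1 already fails, because op2 dequeue() → 74 cannot occur there

not linearizable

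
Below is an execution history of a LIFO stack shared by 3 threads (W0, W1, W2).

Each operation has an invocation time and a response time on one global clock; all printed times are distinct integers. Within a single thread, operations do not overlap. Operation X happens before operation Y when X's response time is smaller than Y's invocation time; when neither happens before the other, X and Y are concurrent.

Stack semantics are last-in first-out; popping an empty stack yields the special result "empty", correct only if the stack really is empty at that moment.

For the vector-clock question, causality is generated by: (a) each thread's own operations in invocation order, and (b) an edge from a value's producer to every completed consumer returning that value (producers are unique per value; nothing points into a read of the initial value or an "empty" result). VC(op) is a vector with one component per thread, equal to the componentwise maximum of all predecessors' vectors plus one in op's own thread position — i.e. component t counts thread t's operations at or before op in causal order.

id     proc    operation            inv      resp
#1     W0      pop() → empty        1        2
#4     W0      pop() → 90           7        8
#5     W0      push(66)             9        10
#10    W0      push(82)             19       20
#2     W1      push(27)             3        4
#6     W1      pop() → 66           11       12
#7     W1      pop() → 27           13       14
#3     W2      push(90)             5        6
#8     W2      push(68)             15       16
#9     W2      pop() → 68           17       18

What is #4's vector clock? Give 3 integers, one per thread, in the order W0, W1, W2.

#3 (invocation 5): nothing precedes it; W2's component alone gives (0, 0, 1)
#2 (invocation 3): nothing precedes it; W1's component alone gives (0, 1, 0)
#1 (invocation 1): nothing precedes it; W0's component alone gives (1, 0, 0)
VC(#8, invoked at 15): max of VC(#3)=(0, 0, 1), then +1 on thread W2 → (0, 0, 2)
VC(#9, invoked at 17): max of VC(#8)=(0, 0, 2), then +1 on thread W2 → (0, 0, 3)
VC(#4, invoked at 7): max of VC(#1)=(1, 0, 0), VC(#3)=(0, 0, 1), then +1 on thread W0 → (2, 0, 1)
VC(#5, invoked at 9): max of VC(#4)=(2, 0, 1), then +1 on thread W0 → (3, 0, 1)
VC(#10, invoked at 19): max of VC(#5)=(3, 0, 1), then +1 on thread W0 → (4, 0, 1)
VC(#6, invoked at 11): max of VC(#2)=(0, 1, 0), VC(#5)=(3, 0, 1), then +1 on thread W1 → (3, 2, 1)
VC(#7, invoked at 13): max of VC(#2)=(0, 1, 0), VC(#6)=(3, 2, 1), then +1 on thread W1 → (3, 3, 1)
target: VC(#4) = (2, 0, 1)

(2, 0, 1)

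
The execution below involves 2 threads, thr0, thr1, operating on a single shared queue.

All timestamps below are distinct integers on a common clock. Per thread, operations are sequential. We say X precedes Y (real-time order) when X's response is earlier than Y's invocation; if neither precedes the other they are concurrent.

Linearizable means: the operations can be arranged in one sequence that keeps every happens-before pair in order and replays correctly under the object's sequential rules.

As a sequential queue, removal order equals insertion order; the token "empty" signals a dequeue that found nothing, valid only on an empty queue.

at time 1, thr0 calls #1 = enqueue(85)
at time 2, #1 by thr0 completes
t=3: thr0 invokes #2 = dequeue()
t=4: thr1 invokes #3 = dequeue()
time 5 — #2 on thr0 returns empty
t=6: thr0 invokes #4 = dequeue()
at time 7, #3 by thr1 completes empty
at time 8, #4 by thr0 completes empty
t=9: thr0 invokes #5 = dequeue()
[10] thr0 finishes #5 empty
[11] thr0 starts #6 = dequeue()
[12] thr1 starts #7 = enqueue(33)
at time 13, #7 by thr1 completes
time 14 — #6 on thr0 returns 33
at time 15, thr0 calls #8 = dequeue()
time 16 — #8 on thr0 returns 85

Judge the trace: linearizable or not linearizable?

prefix check: 1..6 passes, 1..7 fails once #3's time-7 response joins
every one of the 2 real-time-consistent orders over 3 completed queue ops fails the sequential spec
completion choices over the 1 pending operation (#4) were checked; none helps
sample order #1, #2, #3 (pending dropped) stalls at step 2 — #2 dequeue() → empty has no legal effect
sample order #1, #3, #2 (pending dropped) stalls at step 2 — #3 dequeue() → empty has no legal effect

not linearizable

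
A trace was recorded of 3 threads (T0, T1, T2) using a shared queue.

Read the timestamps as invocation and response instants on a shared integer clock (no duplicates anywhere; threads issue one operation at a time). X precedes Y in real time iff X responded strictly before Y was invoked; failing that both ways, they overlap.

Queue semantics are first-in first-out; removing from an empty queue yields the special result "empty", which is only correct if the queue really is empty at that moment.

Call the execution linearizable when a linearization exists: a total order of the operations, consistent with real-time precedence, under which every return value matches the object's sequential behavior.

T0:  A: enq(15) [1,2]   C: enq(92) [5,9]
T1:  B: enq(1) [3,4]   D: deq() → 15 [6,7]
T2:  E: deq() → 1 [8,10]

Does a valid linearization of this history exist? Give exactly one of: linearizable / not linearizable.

linearizable

one valid linearization: A, B, C, D, E
1. A enq(15), leaving queue <15>
2. B enq(1), leaving queue <15,1>
3. C enq(92), leaving queue <15,1,92>
4. D deq() → 15, leaving queue <1,92>
5. E deq() → 1, leaving queue <92>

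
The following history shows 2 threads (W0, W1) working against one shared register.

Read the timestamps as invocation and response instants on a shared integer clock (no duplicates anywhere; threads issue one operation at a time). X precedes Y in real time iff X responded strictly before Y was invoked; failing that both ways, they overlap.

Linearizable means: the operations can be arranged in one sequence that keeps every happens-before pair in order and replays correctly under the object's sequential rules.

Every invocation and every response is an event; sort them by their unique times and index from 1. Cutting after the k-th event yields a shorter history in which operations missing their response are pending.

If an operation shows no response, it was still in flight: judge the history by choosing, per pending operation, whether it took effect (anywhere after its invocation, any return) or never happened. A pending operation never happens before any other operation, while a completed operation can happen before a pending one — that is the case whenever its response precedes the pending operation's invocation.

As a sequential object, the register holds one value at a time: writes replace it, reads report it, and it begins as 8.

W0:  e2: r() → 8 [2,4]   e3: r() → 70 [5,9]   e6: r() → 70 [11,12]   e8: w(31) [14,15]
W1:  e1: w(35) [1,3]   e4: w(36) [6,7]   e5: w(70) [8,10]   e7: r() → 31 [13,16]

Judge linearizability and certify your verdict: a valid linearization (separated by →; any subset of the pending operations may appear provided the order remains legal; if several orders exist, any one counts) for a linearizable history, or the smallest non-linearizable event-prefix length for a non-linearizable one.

linearizable — witness: e2 → e1 → e4 → e5 → e3 → e6 → e8 → e7

1. e2 r() → 8, leaving value 8
2. e1 w(35), leaving value 35
3. e4 w(36), leaving value 36
4. e5 w(70), leaving value 70
5. e3 r() → 70, leaving value 70
6. e6 r() → 70, leaving value 70
7. e8 w(31), leaving value 31
8. e7 r() → 31, leaving value 31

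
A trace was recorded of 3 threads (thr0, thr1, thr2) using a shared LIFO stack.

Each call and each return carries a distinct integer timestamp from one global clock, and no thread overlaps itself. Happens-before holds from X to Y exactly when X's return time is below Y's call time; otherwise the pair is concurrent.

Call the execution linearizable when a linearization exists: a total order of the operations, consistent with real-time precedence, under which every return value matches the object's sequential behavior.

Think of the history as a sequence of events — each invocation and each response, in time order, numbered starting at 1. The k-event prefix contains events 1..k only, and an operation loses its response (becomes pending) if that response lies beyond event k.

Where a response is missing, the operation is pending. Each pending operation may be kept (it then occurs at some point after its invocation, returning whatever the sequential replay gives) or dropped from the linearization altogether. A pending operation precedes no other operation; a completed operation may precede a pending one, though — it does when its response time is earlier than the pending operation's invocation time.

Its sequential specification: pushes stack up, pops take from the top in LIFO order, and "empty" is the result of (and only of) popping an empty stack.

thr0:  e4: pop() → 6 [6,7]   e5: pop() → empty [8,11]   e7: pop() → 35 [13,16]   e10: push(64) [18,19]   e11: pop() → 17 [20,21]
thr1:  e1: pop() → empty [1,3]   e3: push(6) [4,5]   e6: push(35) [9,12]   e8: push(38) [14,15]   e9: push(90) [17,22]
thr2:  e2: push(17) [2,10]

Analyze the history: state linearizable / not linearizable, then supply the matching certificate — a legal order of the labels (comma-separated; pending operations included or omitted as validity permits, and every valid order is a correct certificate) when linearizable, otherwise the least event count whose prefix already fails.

the violation lands at event 21, e11's response at time 21: events 1..20 linearize, events 1..21 do not
no legal order exists: 24 real-time-consistent candidates over 10 completed LIFO stack operations, all rejected
include/drop combinations of the 1 pending operation (e9) were all tried; none helps
one such order, e1, e2, e3, e4, e5, e6, e7, e8, e10, e11 (pending dropped), breaks at step 5 where e5 pop() → empty is illegal
one such order, e1, e2, e3, e4, e5, e6, e8, e7, e10, e11 (pending dropped), breaks at step 5 where e5 pop() → empty is illegal

not linearizable — minimal violating prefix: 21 events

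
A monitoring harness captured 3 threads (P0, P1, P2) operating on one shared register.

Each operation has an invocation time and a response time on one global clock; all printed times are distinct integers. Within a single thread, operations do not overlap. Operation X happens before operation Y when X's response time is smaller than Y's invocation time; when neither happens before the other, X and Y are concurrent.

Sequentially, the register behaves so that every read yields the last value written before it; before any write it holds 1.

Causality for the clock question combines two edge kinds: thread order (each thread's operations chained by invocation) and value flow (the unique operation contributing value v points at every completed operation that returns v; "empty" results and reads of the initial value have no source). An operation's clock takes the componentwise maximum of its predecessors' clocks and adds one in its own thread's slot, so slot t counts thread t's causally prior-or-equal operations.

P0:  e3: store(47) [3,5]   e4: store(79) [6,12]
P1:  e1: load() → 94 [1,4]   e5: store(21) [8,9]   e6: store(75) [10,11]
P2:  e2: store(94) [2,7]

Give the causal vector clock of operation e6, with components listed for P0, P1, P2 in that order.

(0, 3, 1)

no predecessors for e2 (invoked 2): P2 increments from zero → (0, 0, 1)
no predecessors for e3 (invoked 3): P0 increments from zero → (1, 0, 0)
from VC(e2)=(0, 0, 1), e1 (invoked 1) maxes components and bumps P1 → (0, 1, 1)
from VC(e3)=(1, 0, 0), e4 (invoked 6) maxes components and bumps P0 → (2, 0, 0)
from VC(e1)=(0, 1, 1), e5 (invoked 8) maxes components and bumps P1 → (0, 2, 1)
from VC(e5)=(0, 2, 1), e6 (invoked 10) maxes components and bumps P1 → (0, 3, 1)
target: VC(e6) = (0, 3, 1)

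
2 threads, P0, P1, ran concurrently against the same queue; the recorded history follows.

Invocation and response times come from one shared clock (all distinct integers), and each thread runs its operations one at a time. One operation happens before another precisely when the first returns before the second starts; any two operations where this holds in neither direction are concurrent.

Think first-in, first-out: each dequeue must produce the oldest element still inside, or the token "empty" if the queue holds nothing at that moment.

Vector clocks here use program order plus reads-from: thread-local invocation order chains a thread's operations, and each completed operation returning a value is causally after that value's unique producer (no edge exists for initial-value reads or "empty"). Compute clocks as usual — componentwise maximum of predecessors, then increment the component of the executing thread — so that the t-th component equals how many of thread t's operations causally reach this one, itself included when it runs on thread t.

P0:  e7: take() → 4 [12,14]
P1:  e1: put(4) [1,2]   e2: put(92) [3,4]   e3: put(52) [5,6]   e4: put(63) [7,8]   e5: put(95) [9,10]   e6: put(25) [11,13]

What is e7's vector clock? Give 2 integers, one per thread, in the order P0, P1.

e1 (invocation 1): nothing precedes it; P1's component alone gives (0, 1)
e2, invoked 3, takes VC(e1)=(0, 1) under max, adds 1 for P1 → (0, 2)
e7, invoked 12, takes VC(e1)=(0, 1) under max, adds 1 for P0 → (1, 1)
e3, invoked 5, takes VC(e2)=(0, 2) under max, adds 1 for P1 → (0, 3)
e4, invoked 7, takes VC(e3)=(0, 3) under max, adds 1 for P1 → (0, 4)
e5, invoked 9, takes VC(e4)=(0, 4) under max, adds 1 for P1 → (0, 5)
e6, invoked 11, takes VC(e5)=(0, 5) under max, adds 1 for P1 → (0, 6)
target: VC(e7) = (1, 1)

(1, 1)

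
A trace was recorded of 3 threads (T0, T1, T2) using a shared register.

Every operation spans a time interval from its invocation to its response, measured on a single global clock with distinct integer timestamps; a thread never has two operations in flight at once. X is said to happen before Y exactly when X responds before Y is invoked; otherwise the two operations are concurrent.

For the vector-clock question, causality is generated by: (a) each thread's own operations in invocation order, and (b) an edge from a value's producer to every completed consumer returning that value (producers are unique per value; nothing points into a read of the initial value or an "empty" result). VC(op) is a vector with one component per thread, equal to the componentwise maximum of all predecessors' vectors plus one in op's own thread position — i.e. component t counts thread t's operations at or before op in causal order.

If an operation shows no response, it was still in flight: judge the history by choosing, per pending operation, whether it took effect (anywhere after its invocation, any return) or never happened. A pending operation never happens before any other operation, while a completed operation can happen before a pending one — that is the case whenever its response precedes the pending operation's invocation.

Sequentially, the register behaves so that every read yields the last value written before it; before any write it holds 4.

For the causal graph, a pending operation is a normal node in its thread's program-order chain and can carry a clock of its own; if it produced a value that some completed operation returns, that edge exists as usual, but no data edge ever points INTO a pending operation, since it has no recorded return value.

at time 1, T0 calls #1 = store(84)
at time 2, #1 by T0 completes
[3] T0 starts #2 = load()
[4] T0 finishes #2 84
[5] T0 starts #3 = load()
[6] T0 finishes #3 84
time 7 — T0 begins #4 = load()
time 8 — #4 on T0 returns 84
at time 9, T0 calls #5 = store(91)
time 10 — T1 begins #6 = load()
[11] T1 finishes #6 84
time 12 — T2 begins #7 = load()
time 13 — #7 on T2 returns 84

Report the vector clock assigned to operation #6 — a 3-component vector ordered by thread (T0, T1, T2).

root op #1, invoked 1: fresh clock plus T0's own tick → (1, 0, 0)
VC(#7, invoked at 12): max of VC(#1)=(1, 0, 0), then +1 on thread T2 → (1, 0, 1)
VC(#6, invoked at 10): max of VC(#1)=(1, 0, 0), then +1 on thread T1 → (1, 1, 0)
VC(#2, invoked at 3): max of VC(#1)=(1, 0, 0), then +1 on thread T0 → (2, 0, 0)
VC(#3, invoked at 5): max of VC(#1)=(1, 0, 0), VC(#2)=(2, 0, 0), then +1 on thread T0 → (3, 0, 0)
VC(#4, invoked at 7): max of VC(#1)=(1, 0, 0), VC(#3)=(3, 0, 0), then +1 on thread T0 → (4, 0, 0)
VC(#5, invoked at 9): max of VC(#4)=(4, 0, 0), then +1 on thread T0 → (5, 0, 0)
target: VC(#6) = (1, 1, 0)

(1, 1, 0)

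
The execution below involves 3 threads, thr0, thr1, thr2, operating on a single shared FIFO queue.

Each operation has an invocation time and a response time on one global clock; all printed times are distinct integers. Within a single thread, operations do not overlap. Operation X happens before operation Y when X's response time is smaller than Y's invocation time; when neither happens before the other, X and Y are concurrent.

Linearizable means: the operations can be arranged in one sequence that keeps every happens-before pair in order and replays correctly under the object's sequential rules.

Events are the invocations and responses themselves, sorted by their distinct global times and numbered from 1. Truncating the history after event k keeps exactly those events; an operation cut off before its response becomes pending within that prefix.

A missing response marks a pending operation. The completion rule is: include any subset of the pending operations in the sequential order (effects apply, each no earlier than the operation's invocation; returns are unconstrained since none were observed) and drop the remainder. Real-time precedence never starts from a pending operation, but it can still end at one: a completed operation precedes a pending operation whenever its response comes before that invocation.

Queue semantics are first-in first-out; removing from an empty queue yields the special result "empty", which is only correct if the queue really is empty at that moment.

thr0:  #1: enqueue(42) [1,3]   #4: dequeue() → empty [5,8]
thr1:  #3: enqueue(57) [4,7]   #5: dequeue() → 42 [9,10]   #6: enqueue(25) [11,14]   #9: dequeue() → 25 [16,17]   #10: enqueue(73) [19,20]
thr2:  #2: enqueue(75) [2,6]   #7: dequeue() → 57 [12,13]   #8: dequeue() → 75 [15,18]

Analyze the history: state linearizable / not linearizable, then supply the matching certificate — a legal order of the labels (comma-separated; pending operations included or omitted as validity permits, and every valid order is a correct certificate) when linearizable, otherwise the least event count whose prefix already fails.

the violation lands at event 8, #4's response at time 8: events 1..7 linearize, events 1..8 do not
8 orders of the 4 completed FIFO queue ops respect real time; none is legal
one such order, #1, #2, #3, #4, breaks at step 4 where #4 dequeue() → empty is illegal
one such order, #1, #2, #4, #3, breaks at step 3 where #4 dequeue() → empty is illegal

not linearizable — minimal violating prefix: 8 events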